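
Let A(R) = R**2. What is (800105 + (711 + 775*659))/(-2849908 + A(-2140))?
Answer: 1311541/1729692 ≈ 0.75825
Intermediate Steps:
(800105 + (711 + 775*659))/(-2849908 + A(-2140)) = (800105 + (711 + 775*659))/(-2849908 + (-2140)**2) = (800105 + (711 + 510725))/(-2849908 + 4579600) = (800105 + 511436)/1729692 = 1311541*(1/1729692) = 1311541/1729692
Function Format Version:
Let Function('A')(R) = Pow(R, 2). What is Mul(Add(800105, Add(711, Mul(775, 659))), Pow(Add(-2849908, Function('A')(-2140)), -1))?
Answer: Rational(1311541, 1729692) ≈ 0.75825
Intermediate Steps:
Mul(Add(800105, Add(711, Mul(775, 659))), Pow(Add(-2849908, Function('A')(-2140)), -1)) = Mul(Add(800105, Add(711, Mul(775, 659))), Pow(Add(-2849908, Pow(-2140, 2)), -1)) = Mul(Add(800105, Add(711, 510725)), Pow(Add(-2849908, 4579600), -1)) = Mul(Add(800105, 511436), Pow(1729692, -1)) = Mul(1311541, Rational(1, 1729692)) = Rational(1311541, 1729692)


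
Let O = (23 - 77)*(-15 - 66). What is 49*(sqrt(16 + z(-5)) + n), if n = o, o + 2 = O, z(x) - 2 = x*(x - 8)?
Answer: 214228 + 49*sqrt(83) ≈ 2.1467e+5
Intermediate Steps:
z(x) = 2 + x*(-8 + x) (z(x) = 2 + x*(x - 8) = 2 + x*(-8 + x))
O = 4374 (O = -54*(-81) = 4374)
o = 4372 (o = -2 + 4374 = 4372)
n = 4372
49*(sqrt(16 + z(-5)) + n) = 49*(sqrt(16 + (2 + (-5)**2 - 8*(-5))) + 4372) = 49*(sqrt(16 + (2 + 25 + 40)) + 4372) = 49*(sqrt(16 + 67) + 4372) = 49*(sqrt(83) + 4372) = 49*(4372 + sqrt(83)) = 214228 + 49*sqrt(83)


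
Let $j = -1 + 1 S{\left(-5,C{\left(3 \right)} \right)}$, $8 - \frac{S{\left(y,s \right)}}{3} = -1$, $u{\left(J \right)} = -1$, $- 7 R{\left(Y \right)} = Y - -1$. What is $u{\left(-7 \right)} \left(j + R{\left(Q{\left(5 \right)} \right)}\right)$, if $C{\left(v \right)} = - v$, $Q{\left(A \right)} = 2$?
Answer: $- \frac{179}{7} \approx -25.571$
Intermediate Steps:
$R{\left(Y \right)} = - \frac{1}{7} - \frac{Y}{7}$ ($R{\left(Y \right)} = - \frac{Y - -1}{7} = - \frac{Y + 1}{7} = - \frac{1 + Y}{7} = - \frac{1}{7} - \frac{Y}{7}$)
$S{\left(y,s \right)} = 27$ ($S{\left(y,s \right)} = 24 - -3 = 24 + 3 = 27$)
$j = 26$ ($j = -1 + 1 \cdot 27 = -1 + 27 = 26$)
$u{\left(-7 \right)} \left(j + R{\left(Q{\left(5 \right)} \right)}\right) = - (26 - \frac{3}{7}) = \left(-1\right) \frac{179}{7} = - \frac{179}{7}$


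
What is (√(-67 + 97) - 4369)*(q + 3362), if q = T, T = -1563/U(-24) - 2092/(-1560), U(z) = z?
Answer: -23367190183/1560 + 5348407*√30/1560 ≈ -1.4960e+7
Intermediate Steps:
T = 103687/1560 (T = -1563/(-24) - 2092/(-1560) = -1563*(-1/24) - 2092*(-1/1560) = 521/8 + 523/390 = 103687/1560 ≈ 66.466)
q = 103687/1560 ≈ 66.466
(√(-67 + 97) - 4369)*(q + 3362) = (√(-67 + 97) - 4369)*(103687/1560 + 3362) = (√30 - 4369)*(5348407/1560) = (-4369 + √30)*(5348407/1560) = -23367190183/1560 + 5348407*√30/1560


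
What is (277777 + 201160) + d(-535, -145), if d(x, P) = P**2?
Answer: 499962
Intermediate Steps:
(277777 + 201160) + d(-535, -145) = (277777 + 201160) + (-145)**2 = 478937 + 21025 = 499962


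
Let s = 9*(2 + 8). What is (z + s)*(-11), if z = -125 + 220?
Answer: -2035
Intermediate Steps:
z = 95
s = 90 (s = 9*10 = 90)
(z + s)*(-11) = (95 + 90)*(-11) = 185*(-11) = -2035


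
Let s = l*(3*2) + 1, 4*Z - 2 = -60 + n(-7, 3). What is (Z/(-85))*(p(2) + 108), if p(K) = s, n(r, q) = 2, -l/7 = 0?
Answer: 1526/85 ≈ 17.953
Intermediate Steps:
l = 0 (l = -7*0 = 0)
Z = -14 (Z = ½ + (-60 + 2)/4 = ½ + (¼)*(-58) = ½ - 29/2 = -14)
s = 1 (s = 0*(3*2) + 1 = 0*6 + 1 = 0 + 1 = 1)
p(K) = 1
(Z/(-85))*(p(2) + 108) = (-14/(-85))*(1 + 108) = -14*(-1/85)*109 = (14/85)*109 = 1526/85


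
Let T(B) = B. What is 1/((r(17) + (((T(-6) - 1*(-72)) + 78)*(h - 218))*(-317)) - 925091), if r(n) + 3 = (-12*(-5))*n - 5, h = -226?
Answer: 1/19343633 ≈ 5.1697e-8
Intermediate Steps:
r(n) = -8 + 60*n (r(n) = -3 + ((-12*(-5))*n - 5) = -3 + (60*n - 5) = -3 + (-5 + 60*n) = -8 + 60*n)
1/((r(17) + (((T(-6) - 1*(-72)) + 78)*(h - 218))*(-317)) - 925091) = 1/(((-8 + 60*17) + (((-6 - 1*(-72)) + 78)*(-226 - 218))*(-317)) - 925091) = 1/(((-8 + 1020) + (((-6 + 72) + 78)*(-444))*(-317)) - 925091) = 1/((1012 + ((66 + 78)*(-444))*(-317)) - 925091) = 1/((1012 + (144*(-444))*(-317)) - 925091) = 1/((1012 - 63936*(-317)) - 925091) = 1/((1012 + 20267712) - 925091) = 1/(20268724 - 925091) = 1/19343633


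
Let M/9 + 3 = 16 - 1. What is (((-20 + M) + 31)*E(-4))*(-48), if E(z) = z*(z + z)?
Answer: -182784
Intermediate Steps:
M = 108 (M = -27 + 9*(16 - 1) = -27 + 9*15 = -27 + 135 = 108)
E(z) = 2*z² (E(z) = z*(2*z) = 2*z²)
(((-20 + M) + 31)*E(-4))*(-48) = (((-20 + 108) + 31)*(2*(-4)²))*(-48) = ((88 + 31)*(2*16))*(-48) = (119*32)*(-48) = 3808*(-48) = -182784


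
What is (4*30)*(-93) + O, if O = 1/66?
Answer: -736559/66 ≈ -11160.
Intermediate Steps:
O = 1/66 ≈ 0.015152
(4*30)*(-93) + O = (4*30)*(-93) + 1/66 = 120*(-93) + 1/66 = -11160 + 1/66 = -736559/66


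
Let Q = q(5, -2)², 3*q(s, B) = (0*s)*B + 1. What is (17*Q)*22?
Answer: 374/9 ≈ 41.556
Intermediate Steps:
q(s, B) = ⅓ (q(s, B) = ((0*s)*B + 1)/3 = (0*B + 1)/3 = (0 + 1)/3 = (⅓)*1 = ⅓)
Q = ⅑ (Q = (⅓)² = ⅑ ≈ 0.11111)
(17*Q)*22 = (17*(⅑))*22 = (17/9)*22 = 374/9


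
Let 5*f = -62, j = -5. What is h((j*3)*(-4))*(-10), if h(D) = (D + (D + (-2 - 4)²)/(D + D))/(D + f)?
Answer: -1520/119 ≈ -12.773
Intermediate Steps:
f = -62/5 (f = (⅕)*(-62) = -62/5 ≈ -12.400)
h(D) = (D + (36 + D)/(2*D))/(-62/5 + D) (h(D) = (D + (D + (-2 - 4)²)/(D + D))/(D - 62/5) = (D + (D + (-6)²)/((2*D)))/(-62/5 + D) = (D + (D + 36)*(1/(2*D)))/(-62/5 + D) = (D + (36 + D)*(1/(2*D)))/(-62/5 + D) = (D + (36 + D)/(2*D))/(-62/5 + D))
h((j*3)*(-4))*(-10) = (5*(36 - 5*3*(-4) + 2*(-5*3*(-4))²)/(2*((-5*3*(-4)))*(-62 + 5*(-5*3*(-4)))))*(-10) = (5*(36 - 15*(-4) + 2*(-15*(-4))²)/(2*((-15*(-4)))*(-62 + 5*(-15*(-4)))))*(-10) = ((5/2)*(36 + 60 + 2*60²)/(60*(-62 + 5*60)))*(-10) = ((5/2)*(1/60)*(36 + 60 + 2*3600)/(-62 + 300))*(-10) = ((5/2)*(1/60)*(36 + 60 + 7200)/238)*(-10) = ((5/2)*(1/60)*(1/238)*7296)*(-10) = (152/119)*(-10) = -1520/119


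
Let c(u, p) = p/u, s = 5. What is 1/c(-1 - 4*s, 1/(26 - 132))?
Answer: 2226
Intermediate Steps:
1/c(-1 - 4*s, 1/(26 - 132)) = 1/(1/((26 - 132)*(-1 - 4*5))) = 1/(1/((-106)*(-1 - 20))) = 1/(-1/106/(-21)) = 1/(-1/106*(-1/21)) = 1/(1/2226) = 2226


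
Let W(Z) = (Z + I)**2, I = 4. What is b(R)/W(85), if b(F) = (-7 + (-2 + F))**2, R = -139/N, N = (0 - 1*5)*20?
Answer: 579121/79210000 ≈ 0.0073112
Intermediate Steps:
N = -100 (N = (0 - 5)*20 = -5*20 = -100)
W(Z) = (4 + Z)**2 (W(Z) = (Z + 4)**2 = (4 + Z)**2)
R = 139/100 (R = -139/(-100) = -139*(-1/100) = 139/100 ≈ 1.3900)
b(F) = (-9 + F)**2
b(R)/W(85) = (-9 + 139/100)**2/((4 + 85)**2) = (-761/100)**2/(89**2) = (579121/10000)/7921 = (579121/10000)*(1/7921) = 579121/79210000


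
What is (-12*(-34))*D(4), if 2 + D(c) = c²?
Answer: 5712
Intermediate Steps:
D(c) = -2 + c²
(-12*(-34))*D(4) = (-12*(-34))*(-2 + 4²) = 408*(-2 + 16) = 408*14 = 5712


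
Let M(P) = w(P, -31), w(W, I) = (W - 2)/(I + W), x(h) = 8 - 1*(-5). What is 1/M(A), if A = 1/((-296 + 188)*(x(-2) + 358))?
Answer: 1242109/80137 ≈ 15.500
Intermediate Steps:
x(h) = 13 (x(h) = 8 + 5 = 13)
w(W, I) = (-2 + W)/(I + W)
A = -1/40068 (A = 1/((-296 + 188)*(13 + 358)) = 1/(-108*371) = 1/(-40068) = -1/40068 ≈ -2.4958e-5)
M(P) = (-2 + P)/(-31 + P)
1/M(A) = 1/((-2 - 1/40068)/(-31 - 1/40068)) = 1/(-80137/40068/(-1242109/40068)) = 1/(-40068/1242109*(-80137/40068)) = 1/(80137/1242109) = 1242109/80137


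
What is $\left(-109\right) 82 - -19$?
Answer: $-8919$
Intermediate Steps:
$\left(-109\right) 82 - -19 = -8938 + 19 = -8919$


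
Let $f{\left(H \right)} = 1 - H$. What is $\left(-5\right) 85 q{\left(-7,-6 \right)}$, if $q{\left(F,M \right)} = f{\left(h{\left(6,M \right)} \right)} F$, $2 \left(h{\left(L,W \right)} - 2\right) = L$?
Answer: $-11900$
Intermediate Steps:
$h{\left(L,W \right)} = 2 + \frac{L}{2}$
$q{\left(F,M \right)} = - 4 F$ ($q{\left(F,M \right)} = \left(1 - \left(2 + \frac{1}{2} \cdot 6\right)\right) F = \left(1 - \left(2 + 3\right)\right) F = \left(1 - 5\right) F = - 4 F$)
$\left(-5\right) 85 q{\left(-7,-6 \right)} = \left(-5\right) 85 \left(\left(-4\right) \left(-7\right)\right) = \left(-425\right) 28 = -11900$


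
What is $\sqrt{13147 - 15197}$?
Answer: $5 i \sqrt{82} \approx 45.277 i$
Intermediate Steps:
$\sqrt{13147 - 15197} = \sqrt{-2050} = 5 i \sqrt{82}$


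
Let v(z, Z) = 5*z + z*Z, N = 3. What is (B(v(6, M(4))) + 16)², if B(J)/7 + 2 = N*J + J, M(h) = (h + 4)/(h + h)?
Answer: 1020100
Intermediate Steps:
M(h) = (4 + h)/(2*h) (M(h) = (4 + h)/((2*h)) = (4 + h)*(1/(2*h)) = (4 + h)/(2*h))
v(z, Z) = 5*z + Z*z
B(J) = -14 + 28*J (B(J) = -14 + 7*(3*J + J) = -14 + 7*(4*J) = -14 + 28*J)
(B(v(6, M(4))) + 16)² = ((-14 + 28*(6*(5 + (½)*(4 + 4)/4))) + 16)² = ((-14 + 28*(6*(5 + (½)*(¼)*8))) + 16)² = ((-14 + 28*(6*(5 + 1))) + 16)² = ((-14 + 28*(6*6)) + 16)² = ((-14 + 28*36) + 16)² = ((-14 + 1008) + 16)² = (994 + 16)² = 1010² = 1020100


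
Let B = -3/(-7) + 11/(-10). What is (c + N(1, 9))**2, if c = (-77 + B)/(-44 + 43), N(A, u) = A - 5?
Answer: 26594649/4900 ≈ 5427.5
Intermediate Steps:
B = -47/70 (B = -3*(-1/7) + 11*(-1/10) = 3/7 - 11/10 = -47/70 ≈ -0.67143)
N(A, u) = -5 + A
c = 5437/70 (c = (-77 - 47/70)/(-44 + 43) = -5437/70/(-1) = -5437/70*(-1) = 5437/70 ≈ 77.671)
(c + N(1, 9))**2 = (5437/70 + (-5 + 1))**2 = (5437/70 - 4)**2 = (5157/70)**2 = 26594649/4900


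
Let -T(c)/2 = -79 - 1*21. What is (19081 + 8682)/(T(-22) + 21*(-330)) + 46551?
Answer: 313260467/6730 ≈ 46547.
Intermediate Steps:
T(c) = 200 (T(c) = -2*(-79 - 1*21) = -2*(-79 - 21) = -2*(-100) = 200)
(19081 + 8682)/(T(-22) + 21*(-330)) + 46551 = (19081 + 8682)/(200 + 21*(-330)) + 46551 = 27763/(200 - 6930) + 46551 = 27763/(-6730) + 46551 = 27763*(-1/6730) + 46551 = -27763/6730 + 46551 = 313260467/6730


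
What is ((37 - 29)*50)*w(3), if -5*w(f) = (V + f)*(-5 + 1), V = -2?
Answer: 320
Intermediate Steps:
w(f) = -8/5 + 4*f/5 (w(f) = -(-2 + f)*(-5 + 1)/5 = -(-2 + f)*(-4)/5 = -(8 - 4*f)/5 = -8/5 + 4*f/5)
((37 - 29)*50)*w(3) = ((37 - 29)*50)*(-8/5 + (⅘)*3) = (8*50)*(-8/5 + 12/5) = 400*(⅘) = 320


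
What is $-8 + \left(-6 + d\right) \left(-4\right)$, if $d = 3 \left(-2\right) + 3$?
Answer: $28$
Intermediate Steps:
$d = -3$ ($d = -6 + 3 = -3$)
$-8 + \left(-6 + d\right) \left(-4\right) = -8 + \left(-6 - 3\right) \left(-4\right) = -8 - -36 = -8 + 36 = 28$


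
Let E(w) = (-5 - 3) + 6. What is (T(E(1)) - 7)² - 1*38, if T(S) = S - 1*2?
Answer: 83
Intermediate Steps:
E(w) = -2 (E(w) = -8 + 6 = -2)
T(S) = -2 + S (T(S) = S - 2 = -2 + S)
(T(E(1)) - 7)² - 1*38 = ((-2 - 2) - 7)² - 1*38 = (-4 - 7)² - 38 = (-11)² - 38 = 121 - 38 = 83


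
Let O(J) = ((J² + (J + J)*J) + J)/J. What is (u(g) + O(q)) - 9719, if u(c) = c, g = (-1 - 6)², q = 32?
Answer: -9573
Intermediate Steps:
g = 49 (g = (-7)² = 49)
O(J) = (J + 3*J²)/J (O(J) = ((J² + (2*J)*J) + J)/J = ((J² + 2*J²) + J)/J = (3*J² + J)/J = (J + 3*J²)/J)
(u(g) + O(q)) - 9719 = (49 + (1 + 3*32)) - 9719 = (49 + (1 + 96)) - 9719 = (49 + 97) - 9719 = 146 - 9719 = -9573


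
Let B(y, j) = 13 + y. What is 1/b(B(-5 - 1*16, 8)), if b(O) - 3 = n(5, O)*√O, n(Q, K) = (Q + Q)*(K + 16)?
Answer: 3/51209 - 160*I*√2/51209 ≈ 5.8583e-5 - 0.0044186*I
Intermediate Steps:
n(Q, K) = 2*Q*(16 + K) (n(Q, K) = (2*Q)*(16 + K) = 2*Q*(16 + K))
b(O) = 3 + √O*(160 + 10*O) (b(O) = 3 + (2*5*(16 + O))*√O = 3 + (160 + 10*O)*√O = 3 + √O*(160 + 10*O))
1/b(B(-5 - 1*16, 8)) = 1/(3 + 10*√(13 + (-5 - 1*16))*(16 + (13 + (-5 - 1*16)))) = 1/(3 + 10*√(13 + (-5 - 16))*(16 + (13 + (-5 - 16)))) = 1/(3 + 10*√(13 - 21)*(16 + (13 - 21))) = 1/(3 + 10*√(-8)*(16 - 8)) = 1/(3 + 10*(2*I*√2)*8) = 1/(3 + 160*I*√2)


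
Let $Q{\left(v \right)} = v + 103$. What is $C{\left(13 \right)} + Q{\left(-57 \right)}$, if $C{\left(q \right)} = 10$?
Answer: $56$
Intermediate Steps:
$Q{\left(v \right)} = 103 + v$
$C{\left(13 \right)} + Q{\left(-57 \right)} = 10 + \left(103 - 57\right) = 10 + 46 = 56$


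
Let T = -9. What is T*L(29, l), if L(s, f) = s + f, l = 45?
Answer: -666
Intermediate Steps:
L(s, f) = f + s
T*L(29, l) = -9*(45 + 29) = -9*74 = -666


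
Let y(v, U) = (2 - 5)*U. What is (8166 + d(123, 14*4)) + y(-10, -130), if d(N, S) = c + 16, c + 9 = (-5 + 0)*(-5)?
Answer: 8588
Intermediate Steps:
c = 16 (c = -9 + (-5 + 0)*(-5) = -9 - 5*(-5) = -9 + 25 = 16)
y(v, U) = -3*U
d(N, S) = 32 (d(N, S) = 16 + 16 = 32)
(8166 + d(123, 14*4)) + y(-10, -130) = (8166 + 32) - 3*(-130) = 8198 + 390 = 8588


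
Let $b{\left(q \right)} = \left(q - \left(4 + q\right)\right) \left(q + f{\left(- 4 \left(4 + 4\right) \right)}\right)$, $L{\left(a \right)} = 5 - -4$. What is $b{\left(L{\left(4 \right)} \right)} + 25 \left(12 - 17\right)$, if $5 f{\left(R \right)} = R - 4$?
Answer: $- \frac{661}{5} \approx -132.2$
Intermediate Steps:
$L{\left(a \right)} = 9$ ($L{\left(a \right)} = 5 + 4 = 9$)
$f{\left(R \right)} = - \frac{4}{5} + \frac{R}{5}$ ($f{\left(R \right)} = \frac{R - 4}{5} = \frac{-4 + R}{5} = - \frac{4}{5} + \frac{R}{5}$)
$b{\left(q \right)} = \frac{144}{5} - 4 q$ ($b{\left(q \right)} = \left(q - \left(4 + q\right)\right) \left(q + \left(- \frac{4}{5} + \frac{\left(-4\right) \left(4 + 4\right)}{5}\right)\right) = - 4 \left(q + \left(- \frac{4}{5} + \frac{\left(-4\right) 8}{5}\right)\right) = - 4 \left(q + \left(- \frac{4}{5} + \frac{1}{5} \left(-32\right)\right)\right) = - 4 \left(q - \frac{36}{5}\right) = - 4 \left(- \frac{36}{5} + q\right) = \frac{144}{5} - 4 q$)
$b{\left(L{\left(4 \right)} \right)} + 25 \left(12 - 17\right) = \left(\frac{144}{5} - 36\right) + 25 \left(12 - 17\right) = \left(\frac{144}{5} - 36\right) + 25 \left(-5\right) = - \frac{36}{5} - 125 = - \frac{661}{5}$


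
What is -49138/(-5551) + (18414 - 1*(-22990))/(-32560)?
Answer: 31138629/4107740 ≈ 7.5805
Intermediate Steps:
-49138/(-5551) + (18414 - 1*(-22990))/(-32560) = -49138*(-1/5551) + (18414 + 22990)*(-1/32560) = 49138/5551 + 41404*(-1/32560) = 49138/5551 - 941/740 = 31138629/4107740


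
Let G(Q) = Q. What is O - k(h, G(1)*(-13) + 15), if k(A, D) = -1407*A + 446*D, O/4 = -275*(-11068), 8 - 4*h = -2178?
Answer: 25885667/2 ≈ 1.2943e+7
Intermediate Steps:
h = 1093/2 (h = 2 - 1/4*(-2178) = 2 + 1089/2 = 1093/2 ≈ 546.50)
O = 12174800 (O = 4*(-275*(-11068)) = 4*3043700 = 12174800)
O - k(h, G(1)*(-13) + 15) = 12174800 - (-1407*1093/2 + 446*(1*(-13) + 15)) = 12174800 - (-1537851/2 + 446*(-13 + 15)) = 12174800 - (-1537851/2 + 446*2) = 12174800 - (-1537851/2 + 892) = 12174800 - 1*(-1536067/2) = 12174800 + 1536067/2 = 25885667/2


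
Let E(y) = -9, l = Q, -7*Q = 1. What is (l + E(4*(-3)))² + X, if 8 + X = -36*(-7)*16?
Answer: 201272/49 ≈ 4107.6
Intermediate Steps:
Q = -⅐ (Q = -⅐*1 = -⅐ ≈ -0.14286)
l = -⅐ ≈ -0.14286
X = 4024 (X = -8 - 36*(-7)*16 = -8 + 252*16 = -8 + 4032 = 4024)
(l + E(4*(-3)))² + X = (-⅐ - 9)² + 4024 = (-64/7)² + 4024 = 4096/49 + 4024 = 201272/49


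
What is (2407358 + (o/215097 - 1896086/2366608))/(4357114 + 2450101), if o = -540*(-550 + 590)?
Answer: 204244301224779711/577535784735673640 ≈ 0.35365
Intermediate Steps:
o = -21600 (o = -540*40 = -21600)
(2407358 + (o/215097 - 1896086/2366608))/(4357114 + 2450101) = (2407358 + (-21600/215097 - 1896086/2366608))/(4357114 + 2450101) = (2407358 + (-21600*1/215097 - 1896086*1/2366608))/6807215 = (2407358 + (-7200/71699 - 948043/1183304))*(1/6807215) = (2407358 - 76493523857/84841713496)*(1/6807215) = (204244301224779711/84841713496)*(1/6807215) = 204244301224779711/577535784735673640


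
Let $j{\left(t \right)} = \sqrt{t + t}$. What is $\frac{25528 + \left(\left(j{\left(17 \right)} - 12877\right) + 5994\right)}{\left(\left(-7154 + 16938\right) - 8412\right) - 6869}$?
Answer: $- \frac{18645}{5497} - \frac{\sqrt{34}}{5497} \approx -3.3929$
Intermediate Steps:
$j{\left(t \right)} = \sqrt{2} \sqrt{t}$ ($j{\left(t \right)} = \sqrt{2 t} = \sqrt{2} \sqrt{t}$)
$\frac{25528 + \left(\left(j{\left(17 \right)} - 12877\right) + 5994\right)}{\left(\left(-7154 + 16938\right) - 8412\right) - 6869} = \frac{25528 + \left(\left(\sqrt{2} \sqrt{17} - 12877\right) + 5994\right)}{\left(\left(-7154 + 16938\right) - 8412\right) - 6869} = \frac{25528 + \left(\left(\sqrt{34} - 12877\right) + 5994\right)}{\left(9784 - 8412\right) - 6869} = \frac{25528 + \left(\left(-12877 + \sqrt{34}\right) + 5994\right)}{1372 - 6869} = \frac{25528 - \left(6883 - \sqrt{34}\right)}{-5497} = \left(18645 + \sqrt{34}\right) \left(- \frac{1}{5497}\right) = - \frac{18645}{5497} - \frac{\sqrt{34}}{5497}$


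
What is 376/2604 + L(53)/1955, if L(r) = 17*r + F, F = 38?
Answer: 795059/1272705 ≈ 0.62470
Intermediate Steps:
L(r) = 38 + 17*r (L(r) = 17*r + 38 = 38 + 17*r)
376/2604 + L(53)/1955 = 376/2604 + (38 + 17*53)/1955 = 376*(1/2604) + (38 + 901)*(1/1955) = 94/651 + 939*(1/1955) = 94/651 + 939/1955 = 795059/1272705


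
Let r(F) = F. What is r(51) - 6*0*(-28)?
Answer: 51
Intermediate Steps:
r(51) - 6*0*(-28) = 51 - 6*0*(-28) = 51 + 0*(-28) = 51 + 0 = 51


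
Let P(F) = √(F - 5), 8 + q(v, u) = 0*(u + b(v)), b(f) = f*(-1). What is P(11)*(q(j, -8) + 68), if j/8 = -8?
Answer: 60*√6 ≈ 146.97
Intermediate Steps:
j = -64 (j = 8*(-8) = -64)
b(f) = -f
q(v, u) = -8 (q(v, u) = -8 + 0*(u - v) = -8 + 0 = -8)
P(F) = √(-5 + F)
P(11)*(q(j, -8) + 68) = √(-5 + 11)*(-8 + 68) = √6*60 = 60*√6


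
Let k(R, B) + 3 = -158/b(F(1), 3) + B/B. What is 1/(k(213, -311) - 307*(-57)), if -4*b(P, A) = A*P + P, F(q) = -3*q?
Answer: 3/52333 ≈ 5.7325e-5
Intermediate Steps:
b(P, A) = -P/4 - A*P/4 (b(P, A) = -(A*P + P)/4 = -(P + A*P)/4 = -P/4 - A*P/4)
k(R, B) = -164/3 (k(R, B) = -3 + (-158*4/(3*(1 + 3)) + B/B) = -3 + (-158/((-¼*(-3)*4)) + 1) = -3 + (-158/3 + 1) = -3 - 155/3 = -164/3)
1/(k(213, -311) - 307*(-57)) = 1/(-164/3 - 307*(-57)) = 1/(-164/3 + 17499) = 1/(52333/3) = 3/52333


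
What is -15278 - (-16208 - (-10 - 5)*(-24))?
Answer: 1290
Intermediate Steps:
-15278 - (-16208 - (-10 - 5)*(-24)) = -15278 - (-16208 - (-15)*(-24)) = -15278 - (-16208 - 1*360) = -15278 - (-16208 - 360) = -15278 - 1*(-16568) = -15278 + 16568 = 1290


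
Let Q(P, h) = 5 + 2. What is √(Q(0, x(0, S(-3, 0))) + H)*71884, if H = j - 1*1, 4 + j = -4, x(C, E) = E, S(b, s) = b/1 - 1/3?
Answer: 71884*I*√2 ≈ 1.0166e+5*I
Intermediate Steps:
S(b, s) = -⅓ + b (S(b, s) = b*1 - 1*⅓ = b - ⅓ = -⅓ + b)
j = -8 (j = -4 - 4 = -8)
H = -9 (H = -8 - 1*1 = -8 - 1 = -9)
Q(P, h) = 7
√(Q(0, x(0, S(-3, 0))) + H)*71884 = √(7 - 9)*71884 = √(-2)*71884 = (I*√2)*71884 = 71884*I*√2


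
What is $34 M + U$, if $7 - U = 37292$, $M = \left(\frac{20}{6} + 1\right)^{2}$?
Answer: $- \frac{329819}{9} \approx -36647.0$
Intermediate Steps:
$M = \frac{169}{9}$ ($M = \left(20 \cdot \frac{1}{6} + 1\right)^{2} = \left(\frac{10}{3} + 1\right)^{2} = \left(\frac{13}{3}\right)^{2} = \frac{169}{9} \approx 18.778$)
$U = -37285$ ($U = 7 - 37292 = -37285$)
$34 M + U = 34 \cdot \frac{169}{9} - 37285 = \frac{5746}{9} - 37285 = - \frac{329819}{9}$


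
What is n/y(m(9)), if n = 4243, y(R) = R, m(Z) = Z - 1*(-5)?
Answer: 4243/14 ≈ 303.07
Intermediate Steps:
m(Z) = 5 + Z (m(Z) = Z + 5 = 5 + Z)
n/y(m(9)) = 4243/(5 + 9) = 4243/14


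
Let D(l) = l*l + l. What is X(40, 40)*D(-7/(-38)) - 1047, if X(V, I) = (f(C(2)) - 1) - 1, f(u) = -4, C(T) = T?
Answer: -756879/722 ≈ -1048.3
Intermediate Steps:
D(l) = l + l² (D(l) = l² + l = l + l²)
X(V, I) = -6 (X(V, I) = (-4 - 1) - 1 = -5 - 1 = -6)
X(40, 40)*D(-7/(-38)) - 1047 = -6*(-7/(-38))*(1 - 7/(-38)) - 1047 = -6*(-7*(-1/38))*(1 - 7*(-1/38)) - 1047 = -21*(1 + 7/38)/19 - 1047 = -21*45/(19*38) - 1047 = -6*315/1444 - 1047 = -945/722 - 1047 = -756879/722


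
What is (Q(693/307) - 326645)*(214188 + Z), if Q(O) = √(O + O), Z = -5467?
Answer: -68177671045 + 626163*√47278/307 ≈ -6.8177e+10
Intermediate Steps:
Q(O) = √2*√O (Q(O) = √(2*O) = √2*√O)
(Q(693/307) - 326645)*(214188 + Z) = (√2*√(693/307) - 326645)*(214188 - 5467) = (√2*√(693*(1/307)) - 326645)*208721 = (√2*√(693/307) - 326645)*208721 = (√2*(3*√23639/307) - 326645)*208721 = (3*√47278/307 - 326645)*208721 = (-326645 + 3*√47278/307)*208721 = -68177671045 + 626163*√47278/307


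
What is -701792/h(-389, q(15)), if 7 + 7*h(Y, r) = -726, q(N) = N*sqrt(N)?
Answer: 4912544/733 ≈ 6702.0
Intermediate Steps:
q(N) = N**(3/2)
h(Y, r) = -733/7 (h(Y, r) = -1 + (1/7)*(-726) = -1 - 726/7 = -733/7)
-701792/h(-389, q(15)) = -701792/(-733/7) = -701792*(-7/733) = 4912544/733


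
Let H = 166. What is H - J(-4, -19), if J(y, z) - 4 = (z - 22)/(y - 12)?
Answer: 2551/16 ≈ 159.44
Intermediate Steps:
J(y, z) = 4 + (-22 + z)/(-12 + y) (J(y, z) = 4 + (z - 22)/(y - 12) = 4 + (-22 + z)/(-12 + y))
H - J(-4, -19) = 166 - (-70 - 19 + 4*(-4))/(-12 - 4) = 166 - (-70 - 19 - 16)/(-16) = 166 - (-1)*(-105)/16 = 166 - 1*105/16 = 166 - 105/16 = 2551/16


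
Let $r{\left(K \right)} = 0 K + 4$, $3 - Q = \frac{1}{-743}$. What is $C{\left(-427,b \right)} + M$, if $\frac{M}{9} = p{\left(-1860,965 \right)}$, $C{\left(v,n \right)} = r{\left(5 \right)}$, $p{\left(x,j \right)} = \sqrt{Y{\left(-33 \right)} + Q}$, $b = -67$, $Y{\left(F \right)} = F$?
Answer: $4 + \frac{9 i \sqrt{16560727}}{743} \approx 4.0 + 49.294 i$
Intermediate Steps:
$Q = \frac{2230}{743}$ ($Q = 3 - \frac{1}{-743} = 3 - - \frac{1}{743} = 3 + \frac{1}{743} = \frac{2230}{743} \approx 3.0013$)
$p{\left(x,j \right)} = \frac{i \sqrt{16560727}}{743}$ ($p{\left(x,j \right)} = \sqrt{-33 + \frac{2230}{743}} = \sqrt{- \frac{22289}{743}} = \frac{i \sqrt{16560727}}{743}$)
$r{\left(K \right)} = 4$ ($r{\left(K \right)} = 0 + 4 = 4$)
$C{\left(v,n \right)} = 4$
$M = \frac{9 i \sqrt{16560727}}{743}$ ($M = 9 \frac{i \sqrt{16560727}}{743} = \frac{9 i \sqrt{16560727}}{743} \approx 49.294 i$)
$C{\left(-427,b \right)} + M = 4 + \frac{9 i \sqrt{16560727}}{743}$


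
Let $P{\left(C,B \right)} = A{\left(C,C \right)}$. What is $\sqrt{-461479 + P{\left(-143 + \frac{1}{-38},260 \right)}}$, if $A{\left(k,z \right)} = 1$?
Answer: $i \sqrt{461478} \approx 679.32 i$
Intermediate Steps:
$P{\left(C,B \right)} = 1$
$\sqrt{-461479 + P{\left(-143 + \frac{1}{-38},260 \right)}} = \sqrt{-461479 + 1} = \sqrt{-461478} = i \sqrt{461478}$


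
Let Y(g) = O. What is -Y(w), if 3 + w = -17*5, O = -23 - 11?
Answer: 34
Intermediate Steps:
O = -34
w = -88 (w = -3 - 17*5 = -3 - 85 = -88)
Y(g) = -34
-Y(w) = -1*(-34) = 34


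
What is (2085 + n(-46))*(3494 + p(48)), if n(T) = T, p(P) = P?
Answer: 7222138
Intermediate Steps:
(2085 + n(-46))*(3494 + p(48)) = (2085 - 46)*(3494 + 48) = 2039*3542 = 7222138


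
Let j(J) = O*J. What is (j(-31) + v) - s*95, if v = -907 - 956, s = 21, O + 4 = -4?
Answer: -3610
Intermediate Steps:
O = -8 (O = -4 - 4 = -8)
j(J) = -8*J
v = -1863
(j(-31) + v) - s*95 = (-8*(-31) - 1863) - 21*95 = (248 - 1863) - 1*1995 = -1615 - 1995 = -3610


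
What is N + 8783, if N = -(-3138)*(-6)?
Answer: -10045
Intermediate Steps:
N = -18828 (N = -3138*6 = -18828)
N + 8783 = -18828 + 8783 = -10045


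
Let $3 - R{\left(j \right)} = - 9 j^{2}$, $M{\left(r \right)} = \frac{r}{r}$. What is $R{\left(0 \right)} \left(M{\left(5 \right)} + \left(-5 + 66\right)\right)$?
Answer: $186$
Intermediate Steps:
$M{\left(r \right)} = 1$
$R{\left(j \right)} = 3 + 9 j^{2}$ ($R{\left(j \right)} = 3 - - 9 j^{2} = 3 + 9 j^{2}$)
$R{\left(0 \right)} \left(M{\left(5 \right)} + \left(-5 + 66\right)\right) = \left(3 + 9 \cdot 0^{2}\right) \left(1 + \left(-5 + 66\right)\right) = \left(3 + 9 \cdot 0\right) \left(1 + 61\right) = \left(3 + 0\right) 62 = 3 \cdot 62 = 186$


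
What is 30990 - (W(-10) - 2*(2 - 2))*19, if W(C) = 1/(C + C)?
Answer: 619819/20 ≈ 30991.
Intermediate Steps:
W(C) = 1/(2*C)
30990 - (W(-10) - 2*(2 - 2))*19 = 30990 - ((1/2)/(-10) - 2*(2 - 2))*19 = 30990 - ((1/2)*(-1/10) - 2*0)*19 = 30990 - (-1/20 + 0)*19 = 30990 - (-1)*19/20 = 30990 - 1*(-19/20) = 30990 + 19/20 = 619819/20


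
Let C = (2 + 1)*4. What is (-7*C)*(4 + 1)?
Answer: -420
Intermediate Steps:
C = 12 (C = 3*4 = 12)
(-7*C)*(4 + 1) = (-7*12)*(4 + 1) = -84*5 = -420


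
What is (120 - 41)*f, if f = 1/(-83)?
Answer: -79/83 ≈ -0.95181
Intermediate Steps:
f = -1/83 ≈ -0.012048
(120 - 41)*f = (120 - 41)*(-1/83) = 79*(-1/83) = -79/83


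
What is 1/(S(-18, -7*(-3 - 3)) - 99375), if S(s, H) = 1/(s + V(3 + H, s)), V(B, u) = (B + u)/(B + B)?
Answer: -177/17589385 ≈ -1.0063e-5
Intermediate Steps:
V(B, u) = (B + u)/(2*B) (V(B, u) = (B + u)/((2*B)) = (B + u)*(1/(2*B)) = (B + u)/(2*B))
S(s, H) = 1/(s + (3 + H + s)/(2*(3 + H))) (S(s, H) = 1/(s + ((3 + H) + s)/(2*(3 + H))) = 1/(s + (3 + H + s)/(2*(3 + H))))
1/(S(-18, -7*(-3 - 3)) - 99375) = 1/(2*(3 - 7*(-3 - 3))/(3 - 7*(-3 - 3) - 18 + 2*(-18)*(3 - 7*(-3 - 3))) - 99375) = 1/(2*(3 - 7*(-6))/(3 - 7*(-6) - 18 + 2*(-18)*(3 - 7*(-6))) - 99375) = 1/(2*(3 + 42)/(3 + 42 - 18 + 2*(-18)*(3 + 42)) - 99375) = 1/(2*45/(3 + 42 - 18 + 2*(-18)*45) - 99375) = 1/(2*45/(3 + 42 - 18 - 1620) - 99375) = 1/(2*45/(-1593) - 99375) = 1/(2*(-1/1593)*45 - 99375) = 1/(-10/177 - 99375) = 1/(-17589385/177) = -177/17589385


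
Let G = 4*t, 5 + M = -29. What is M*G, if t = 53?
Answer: -7208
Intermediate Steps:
M = -34 (M = -5 - 29 = -34)
G = 212 (G = 4*53 = 212)
M*G = -34*212 = -7208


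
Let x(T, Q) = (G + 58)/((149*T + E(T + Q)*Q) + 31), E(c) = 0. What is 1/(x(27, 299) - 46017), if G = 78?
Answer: -2027/93276391 ≈ -2.1731e-5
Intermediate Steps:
x(T, Q) = 136/(31 + 149*T) (x(T, Q) = (78 + 58)/((149*T + 0*Q) + 31) = 136/((149*T + 0) + 31) = 136/(149*T + 31) = 136/(31 + 149*T))
1/(x(27, 299) - 46017) = 1/(136/(31 + 149*27) - 46017) = 1/(136/(31 + 4023) - 46017) = 1/(136/4054 - 46017) = 1/(136*(1/4054) - 46017) = 1/(68/2027 - 46017) = 1/(-93276391/2027) = -2027/93276391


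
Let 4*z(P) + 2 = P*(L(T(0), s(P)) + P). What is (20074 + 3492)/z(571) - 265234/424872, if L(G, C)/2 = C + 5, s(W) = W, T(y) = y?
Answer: -110447648623/209001122316 ≈ -0.52845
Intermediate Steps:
L(G, C) = 10 + 2*C (L(G, C) = 2*(C + 5) = 2*(5 + C) = 10 + 2*C)
z(P) = -½ + P*(10 + 3*P)/4 (z(P) = -½ + (P*((10 + 2*P) + P))/4 = -½ + (P*(10 + 3*P))/4 = -½ + P*(10 + 3*P)/4)
(20074 + 3492)/z(571) - 265234/424872 = (20074 + 3492)/(-½ + (¾)*571² + (5/2)*571) - 265234/424872 = 23566/(-½ + (¾)*326041 + 2855/2) - 265234*1/424872 = 23566/(-½ + 978123/4 + 2855/2) - 132617/212436 = 23566/(983831/4) - 132617/212436 = 23566*(4/983831) - 132617/212436 = 94264/983831 - 132617/212436 = -110447648623/209001122316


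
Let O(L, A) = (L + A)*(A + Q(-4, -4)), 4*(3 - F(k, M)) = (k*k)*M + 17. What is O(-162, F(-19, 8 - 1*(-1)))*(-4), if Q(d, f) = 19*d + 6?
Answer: -3447417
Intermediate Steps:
F(k, M) = -5/4 - M*k²/4 (F(k, M) = 3 - ((k*k)*M + 17)/4 = 3 - (k²*M + 17)/4 = 3 - (M*k² + 17)/4 = 3 - (17 + M*k²)/4 = 3 + (-17/4 - M*k²/4) = -5/4 - M*k²/4)
Q(d, f) = 6 + 19*d
O(L, A) = (-70 + A)*(A + L) (O(L, A) = (L + A)*(A + (6 + 19*(-4))) = (A + L)*(A + (6 - 76)) = (A + L)*(A - 70) = (A + L)*(-70 + A) = (-70 + A)*(A + L))
O(-162, F(-19, 8 - 1*(-1)))*(-4) = ((-5/4 - ¼*(8 - 1*(-1))*(-19)²)² - 70*(-5/4 - ¼*(8 - 1*(-1))*(-19)²) - 70*(-162) + (-5/4 - ¼*(8 - 1*(-1))*(-19)²)*(-162))*(-4) = ((-5/4 - ¼*(8 + 1)*361)² - 70*(-5/4 - ¼*(8 + 1)*361) + 11340 + (-5/4 - ¼*(8 + 1)*361)*(-162))*(-4) = ((-5/4 - ¼*9*361)² - 70*(-5/4 - ¼*9*361) + 11340 + (-5/4 - ¼*9*361)*(-162))*(-4) = ((-5/4 - 3249/4)² - 70*(-5/4 - 3249/4) + 11340 + (-5/4 - 3249/4)*(-162))*(-4) = ((-1627/2)² - 70*(-1627/2) + 11340 - 1627/2*(-162))*(-4) = (2647129/4 + 56945 + 11340 + 131787)*(-4) = (3447417/4)*(-4) = -3447417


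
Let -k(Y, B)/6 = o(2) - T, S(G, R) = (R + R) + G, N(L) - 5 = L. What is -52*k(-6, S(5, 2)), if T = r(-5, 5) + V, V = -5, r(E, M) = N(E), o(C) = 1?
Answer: 1872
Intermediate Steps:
N(L) = 5 + L
S(G, R) = G + 2*R (S(G, R) = 2*R + G = G + 2*R)
r(E, M) = 5 + E
T = -5 (T = (5 - 5) - 5 = 0 - 5 = -5)
k(Y, B) = -36 (k(Y, B) = -6*(1 - 1*(-5)) = -6*(1 + 5) = -6*6 = -36)
-52*k(-6, S(5, 2)) = -52*(-36) = 1872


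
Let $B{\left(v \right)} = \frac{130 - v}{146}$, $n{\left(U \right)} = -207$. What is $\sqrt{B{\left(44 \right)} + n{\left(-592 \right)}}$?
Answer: $\frac{2 i \sqrt{274991}}{73} \approx 14.367 i$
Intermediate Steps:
$B{\left(v \right)} = \frac{65}{73} - \frac{v}{146}$ ($B{\left(v \right)} = \left(130 - v\right) \frac{1}{146} = \frac{65}{73} - \frac{v}{146}$)
$\sqrt{B{\left(44 \right)} + n{\left(-592 \right)}} = \sqrt{\left(\frac{65}{73} - \frac{22}{73}\right) - 207} = \sqrt{\frac{43}{73} - 207} = \sqrt{- \frac{15068}{73}} = \frac{2 i \sqrt{274991}}{73}$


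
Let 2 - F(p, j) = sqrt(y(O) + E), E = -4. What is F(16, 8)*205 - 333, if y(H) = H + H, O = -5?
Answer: 77 - 205*I*sqrt(14) ≈ 77.0 - 767.04*I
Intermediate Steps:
y(H) = 2*H
F(p, j) = 2 - I*sqrt(14) (F(p, j) = 2 - sqrt(2*(-5) - 4) = 2 - sqrt(-10 - 4) = 2 - sqrt(-14) = 2 - I*sqrt(14))
F(16, 8)*205 - 333 = (2 - I*sqrt(14))*205 - 333 = (410 - 205*I*sqrt(14)) - 333 = 77 - 205*I*sqrt(14)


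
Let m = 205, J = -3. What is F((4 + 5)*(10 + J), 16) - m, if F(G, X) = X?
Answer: -189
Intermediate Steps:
F((4 + 5)*(10 + J), 16) - m = 16 - 1*205 = 16 - 205 = -189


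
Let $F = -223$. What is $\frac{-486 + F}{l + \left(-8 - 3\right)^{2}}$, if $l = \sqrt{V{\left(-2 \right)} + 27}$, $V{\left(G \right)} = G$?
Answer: $- \frac{709}{126} \approx -5.627$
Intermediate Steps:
$l = 5$ ($l = \sqrt{-2 + 27} = \sqrt{25} = 5$)
$\frac{-486 + F}{l + \left(-8 - 3\right)^{2}} = \frac{-486 - 223}{5 + \left(-8 - 3\right)^{2}} = - \frac{709}{5 + \left(-11\right)^{2}} = - \frac{709}{5 + 121} = - \frac{709}{126}$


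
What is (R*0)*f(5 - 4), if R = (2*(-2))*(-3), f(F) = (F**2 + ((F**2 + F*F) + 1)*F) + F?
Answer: 0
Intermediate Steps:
f(F) = F + F**2 + F*(1 + 2*F**2) (f(F) = (F**2 + ((F**2 + F**2) + 1)*F) + F = (F**2 + (2*F**2 + 1)*F) + F = (F**2 + (1 + 2*F**2)*F) + F = (F**2 + F*(1 + 2*F**2)) + F = F + F**2 + F*(1 + 2*F**2))
R = 12 (R = -4*(-3) = 12)
(R*0)*f(5 - 4) = (12*0)*((5 - 4)*(2 + (5 - 4) + 2*(5 - 4)**2)) = 0*(1*(2 + 1 + 2*1**2)) = 0*(1*(2 + 1 + 2*1)) = 0*(1*(2 + 1 + 2)) = 0*(1*5) = 0*5 = 0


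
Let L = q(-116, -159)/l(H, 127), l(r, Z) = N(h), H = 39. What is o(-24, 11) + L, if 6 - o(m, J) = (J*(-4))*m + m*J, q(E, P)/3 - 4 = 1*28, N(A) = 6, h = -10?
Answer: -770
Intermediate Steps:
q(E, P) = 96 (q(E, P) = 12 + 3*(1*28) = 12 + 3*28 = 12 + 84 = 96)
o(m, J) = 6 + 3*J*m (o(m, J) = 6 - ((J*(-4))*m + m*J) = 6 - ((-4*J)*m + J*m) = 6 - (-4*J*m + J*m) = 6 - (-3)*J*m = 6 + 3*J*m)
l(r, Z) = 6
L = 16 (L = 96/6 = 96*(⅙) = 16)
o(-24, 11) + L = (6 + 3*11*(-24)) + 16 = (6 - 792) + 16 = -786 + 16 = -770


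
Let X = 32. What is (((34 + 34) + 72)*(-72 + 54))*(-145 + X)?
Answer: 284760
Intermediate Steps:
(((34 + 34) + 72)*(-72 + 54))*(-145 + X) = (((34 + 34) + 72)*(-72 + 54))*(-145 + 32) = ((68 + 72)*(-18))*(-113) = (140*(-18))*(-113) = -2520*(-113) = 284760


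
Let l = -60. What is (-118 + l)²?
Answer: 31684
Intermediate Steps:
(-118 + l)² = (-118 - 60)² = (-178)² = 31684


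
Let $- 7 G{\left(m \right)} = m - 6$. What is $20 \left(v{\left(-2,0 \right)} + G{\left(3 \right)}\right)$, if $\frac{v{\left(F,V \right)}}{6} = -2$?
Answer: $- \frac{1620}{7} \approx -231.43$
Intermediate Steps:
$v{\left(F,V \right)} = -12$ ($v{\left(F,V \right)} = 6 \left(-2\right) = -12$)
$G{\left(m \right)} = \frac{6}{7} - \frac{m}{7}$ ($G{\left(m \right)} = - \frac{m - 6}{7} = - \frac{-6 + m}{7} = \frac{6}{7} - \frac{m}{7}$)
$20 \left(v{\left(-2,0 \right)} + G{\left(3 \right)}\right) = 20 \left(-12 + \left(\frac{6}{7} - \frac{3}{7}\right)\right) = 20 \left(-12 + \frac{3}{7}\right) = 20 \left(- \frac{81}{7}\right) = - \frac{1620}{7}$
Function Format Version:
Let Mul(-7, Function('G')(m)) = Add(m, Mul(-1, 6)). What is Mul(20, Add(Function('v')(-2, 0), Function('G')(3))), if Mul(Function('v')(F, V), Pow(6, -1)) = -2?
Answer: Rational(-1620, 7) ≈ -231.43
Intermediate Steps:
Function('v')(F, V) = -12 (Function('v')(F, V) = Mul(6, -2) = -12)
Function('G')(m) = Add(Rational(6, 7), Mul(Rational(-1, 7), m)) (Function('G')(m) = Mul(Rational(-1, 7), Add(m, Mul(-1, 6))) = Mul(Rational(-1, 7), Add(m, -6)) = Mul(Rational(-1, 7), Add(-6, m)) = Add(Rational(6, 7), Mul(Rational(-1, 7), m)))
Mul(20, Add(Function('v')(-2, 0), Function('G')(3))) = Mul(20, Add(-12, Add(Rational(6, 7), Mul(Rational(-1, 7), 3)))) = Mul(20, Add(-12, Add(Rational(6, 7), Rational(-3, 7)))) = Mul(20, Add(-12, Rational(3, 7))) = Mul(20, Rational(-81, 7)) = Rational(-1620, 7)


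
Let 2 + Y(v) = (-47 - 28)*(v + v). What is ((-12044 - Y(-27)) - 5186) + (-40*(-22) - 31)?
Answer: -20429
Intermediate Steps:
Y(v) = -2 - 150*v (Y(v) = -2 + (-47 - 28)*(v + v) = -2 - 150*v)
((-12044 - Y(-27)) - 5186) + (-40*(-22) - 31) = ((-12044 - (-2 - 150*(-27))) - 5186) + (-40*(-22) - 31) = ((-12044 - (-2 + 4050)) - 5186) + (880 - 31) = ((-12044 - 1*4048) - 5186) + 849 = ((-12044 - 4048) - 5186) + 849 = (-16092 - 5186) + 849 = -21278 + 849 = -20429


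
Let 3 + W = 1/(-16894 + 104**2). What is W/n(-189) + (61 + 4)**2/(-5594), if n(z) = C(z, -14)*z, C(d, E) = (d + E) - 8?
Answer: -36577742180/48424972851 ≈ -0.75535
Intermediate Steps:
C(d, E) = -8 + E + d (C(d, E) = (E + d) - 8 = -8 + E + d)
n(z) = z*(-22 + z) (n(z) = (-8 - 14 + z)*z = (-22 + z)*z = z*(-22 + z))
W = -18235/6078 (W = -3 + 1/(-16894 + 104**2) = -3 + 1/(-16894 + 10816) = -3 + 1/(-6078) = -3 - 1/6078 = -18235/6078 ≈ -3.0002)
W/n(-189) + (61 + 4)**2/(-5594) = -18235*(-1/(189*(-22 - 189)))/6078 + (61 + 4)**2/(-5594) = -18235/(6078*((-189*(-211)))) + 65**2*(-1/5594) = -18235/6078/39879 + 4225*(-1/5594) = -18235/6078*1/39879 - 4225/5594 = -2605/34626366 - 4225/5594 = -36577742180/48424972851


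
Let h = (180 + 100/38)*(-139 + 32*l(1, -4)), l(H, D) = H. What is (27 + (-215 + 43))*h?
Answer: 53837050/19 ≈ 2.8335e+6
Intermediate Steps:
h = -371290/19 (h = (180 + 100/38)*(-139 + 32*1) = (180 + 100*(1/38))*(-139 + 32) = (180 + 50/19)*(-107) = (3470/19)*(-107) = -371290/19 ≈ -19542.)
(27 + (-215 + 43))*h = (27 + (-215 + 43))*(-371290/19) = (27 - 172)*(-371290/19) = -145*(-371290/19) = 53837050/19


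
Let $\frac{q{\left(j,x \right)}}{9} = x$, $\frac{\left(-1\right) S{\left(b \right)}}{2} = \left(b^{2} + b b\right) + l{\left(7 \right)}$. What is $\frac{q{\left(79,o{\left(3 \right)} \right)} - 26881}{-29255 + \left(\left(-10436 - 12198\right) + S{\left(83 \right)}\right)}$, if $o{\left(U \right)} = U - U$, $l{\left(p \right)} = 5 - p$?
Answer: $\frac{26881}{79441} \approx 0.33838$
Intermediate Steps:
$o{\left(U \right)} = 0$
$S{\left(b \right)} = 4 - 4 b^{2}$ ($S{\left(b \right)} = - 2 \left(\left(b^{2} + b b\right) + \left(5 - 7\right)\right) = - 2 \left(\left(b^{2} + b^{2}\right) + \left(5 - 7\right)\right) = - 2 \left(2 b^{2} - 2\right) = - 2 \left(-2 + 2 b^{2}\right) = 4 - 4 b^{2}$)
$q{\left(j,x \right)} = 9 x$
$\frac{q{\left(79,o{\left(3 \right)} \right)} - 26881}{-29255 + \left(\left(-10436 - 12198\right) + S{\left(83 \right)}\right)} = \frac{9 \cdot 0 - 26881}{-29255 + \left(\left(-10436 - 12198\right) + \left(4 - 4 \cdot 83^{2}\right)\right)} = \frac{0 - 26881}{-29255 + \left(-22634 + \left(4 - 27556\right)\right)} = - \frac{26881}{-29255 + \left(-22634 + \left(4 - 27556\right)\right)} = - \frac{26881}{-29255 - 50186} = - \frac{26881}{-79441} = \left(-26881\right) \left(- \frac{1}{79441}\right) = \frac{26881}{79441}$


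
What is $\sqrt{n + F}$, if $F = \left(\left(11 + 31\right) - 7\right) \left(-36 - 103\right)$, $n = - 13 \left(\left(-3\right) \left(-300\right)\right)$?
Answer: $i \sqrt{16565} \approx 128.71 i$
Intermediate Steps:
$n = -11700$ ($n = \left(-13\right) 900 = -11700$)
$F = -4865$ ($F = \left(42 - 7\right) \left(-139\right) = 35 \left(-139\right) = -4865$)
$\sqrt{n + F} = \sqrt{-11700 - 4865} = \sqrt{-16565} = i \sqrt{16565}$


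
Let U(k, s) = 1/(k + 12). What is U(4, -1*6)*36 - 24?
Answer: -87/4 ≈ -21.750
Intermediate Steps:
U(k, s) = 1/(12 + k)
U(4, -1*6)*36 - 24 = 36/(12 + 4) - 24 = 36/16 - 24 = (1/16)*36 - 24 = 9/4 - 24 = -87/4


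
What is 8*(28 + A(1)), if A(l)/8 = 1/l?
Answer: 288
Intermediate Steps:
A(l) = 8/l
8*(28 + A(1)) = 8*(28 + 8/1) = 8*(28 + 8*1) = 8*(28 + 8) = 8*36 = 288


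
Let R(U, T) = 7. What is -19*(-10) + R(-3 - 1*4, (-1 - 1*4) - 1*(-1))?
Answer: 197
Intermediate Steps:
-19*(-10) + R(-3 - 1*4, (-1 - 1*4) - 1*(-1)) = -19*(-10) + 7 = 190 + 7 = 197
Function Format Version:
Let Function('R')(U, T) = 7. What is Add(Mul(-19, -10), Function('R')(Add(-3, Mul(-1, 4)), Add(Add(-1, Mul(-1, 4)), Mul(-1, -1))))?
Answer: 197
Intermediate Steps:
Add(Mul(-19, -10), Function('R')(Add(-3, Mul(-1, 4)), Add(Add(-1, Mul(-1, 4)), Mul(-1, -1)))) = Add(Mul(-19, -10), 7) = Add(190, 7) = 197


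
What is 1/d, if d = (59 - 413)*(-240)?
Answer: 1/84960 ≈ 1.1770e-5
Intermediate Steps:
d = 84960 (d = -354*(-240) = 84960)
1/d = 1/84960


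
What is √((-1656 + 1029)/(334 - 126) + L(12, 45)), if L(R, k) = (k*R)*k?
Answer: √65699049/52 ≈ 155.88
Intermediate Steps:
L(R, k) = R*k² (L(R, k) = (R*k)*k = R*k²)
√((-1656 + 1029)/(334 - 126) + L(12, 45)) = √((-1656 + 1029)/(334 - 126) + 12*45²) = √(-627/208 + 12*2025) = √(-627*1/208 + 24300) = √(-627/208 + 24300) = √(5053773/208) = √65699049/52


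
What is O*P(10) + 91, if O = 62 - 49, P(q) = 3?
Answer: 130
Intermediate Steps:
O = 13
O*P(10) + 91 = 13*3 + 91 = 39 + 91 = 130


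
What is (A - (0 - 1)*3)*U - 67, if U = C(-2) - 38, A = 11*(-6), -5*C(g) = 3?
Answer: 11824/5 ≈ 2364.8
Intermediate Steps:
C(g) = -3/5 (C(g) = -1/5*3 = -3/5)
A = -66
U = -193/5 (U = -3/5 - 38 = -193/5 ≈ -38.600)
(A - (0 - 1)*3)*U - 67 = (-66 - (0 - 1)*3)*(-193/5) - 67 = (-66 - (-1)*3)*(-193/5) - 67 = (-66 - 1*(-3))*(-193/5) - 67 = (-66 + 3)*(-193/5) - 67 = -63*(-193/5) - 67 = 12159/5 - 67 = 11824/5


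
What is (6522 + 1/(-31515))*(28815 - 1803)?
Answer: 1850689624316/10505 ≈ 1.7617e+8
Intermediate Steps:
(6522 + 1/(-31515))*(28815 - 1803) = (6522 - 1/31515)*27012 = (205540829/31515)*27012 = 1850689624316/10505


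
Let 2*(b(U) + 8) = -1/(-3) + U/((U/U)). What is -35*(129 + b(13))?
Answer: -13405/3 ≈ -4468.3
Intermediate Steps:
b(U) = -47/6 + U/2 (b(U) = -8 + (-1/(-3) + U/((U/U)))/2 = -8 + (-1*(-⅓) + U/1)/2 = -8 + (⅓ + U*1)/2 = -8 + (⅓ + U)/2 = -8 + (⅙ + U/2) = -47/6 + U/2)
-35*(129 + b(13)) = -35*(129 + (-47/6 + (½)*13)) = -35*(129 + (-47/6 + 13/2)) = -35*(129 - 4/3) = -35*383/3 = -13405/3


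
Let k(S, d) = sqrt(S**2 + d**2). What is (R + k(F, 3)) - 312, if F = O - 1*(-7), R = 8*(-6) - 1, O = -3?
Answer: -356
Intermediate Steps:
R = -49 (R = -48 - 1 = -49)
F = 4 (F = -3 - 1*(-7) = -3 + 7 = 4)
(R + k(F, 3)) - 312 = (-49 + sqrt(4**2 + 3**2)) - 312 = (-49 + sqrt(16 + 9)) - 312 = (-49 + sqrt(25)) - 312 = (-49 + 5) - 312 = -44 - 312 = -356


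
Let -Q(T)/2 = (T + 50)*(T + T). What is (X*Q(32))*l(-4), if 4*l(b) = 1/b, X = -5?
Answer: -3280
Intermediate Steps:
l(b) = 1/(4*b)
Q(T) = -4*T*(50 + T) (Q(T) = -2*(T + 50)*(T + T) = -2*(50 + T)*2*T = -4*T*(50 + T))
(X*Q(32))*l(-4) = (-(-20)*32*(50 + 32))*((¼)/(-4)) = (-(-20)*32*82)*((¼)*(-¼)) = -5*(-10496)*(-1/16) = 52480*(-1/16) = -3280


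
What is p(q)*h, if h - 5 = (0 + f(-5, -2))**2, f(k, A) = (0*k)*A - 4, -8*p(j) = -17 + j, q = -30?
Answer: 987/8 ≈ 123.38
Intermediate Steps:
p(j) = 17/8 - j/8 (p(j) = -(-17 + j)/8 = 17/8 - j/8)
f(k, A) = -4 (f(k, A) = 0*A - 4 = 0 - 4 = -4)
h = 21 (h = 5 + (0 - 4)**2 = 5 + (-4)**2 = 5 + 16 = 21)
p(q)*h = (17/8 - 1/8*(-30))*21 = (17/8 + 15/4)*21 = (47/8)*21 = 987/8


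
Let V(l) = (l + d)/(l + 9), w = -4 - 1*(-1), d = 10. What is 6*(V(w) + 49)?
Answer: 301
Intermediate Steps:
w = -3 (w = -4 + 1 = -3)
V(l) = (10 + l)/(9 + l) (V(l) = (l + 10)/(l + 9) = (10 + l)/(9 + l))
6*(V(w) + 49) = 6*((10 - 3)/(9 - 3) + 49) = 6*(7/6 + 49) = 6*(301/6) = 301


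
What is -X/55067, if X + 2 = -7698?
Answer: 7700/55067 ≈ 0.13983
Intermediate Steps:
X = -7700 (X = -2 - 7698 = -7700)
-X/55067 = -(-7700)/55067 = -1*(-7700/55067) = 7700/55067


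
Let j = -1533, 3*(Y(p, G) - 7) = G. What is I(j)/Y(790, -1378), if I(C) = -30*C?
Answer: -137970/1357 ≈ -101.67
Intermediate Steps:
Y(p, G) = 7 + G/3
I(j)/Y(790, -1378) = (-30*(-1533))/(7 + (⅓)*(-1378)) = 45990/(7 - 1378/3) = 45990/(-1357/3) = 45990*(-3/1357) = -137970/1357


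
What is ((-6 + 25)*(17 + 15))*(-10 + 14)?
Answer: 2432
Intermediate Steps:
((-6 + 25)*(17 + 15))*(-10 + 14) = (19*32)*4 = 608*4 = 2432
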